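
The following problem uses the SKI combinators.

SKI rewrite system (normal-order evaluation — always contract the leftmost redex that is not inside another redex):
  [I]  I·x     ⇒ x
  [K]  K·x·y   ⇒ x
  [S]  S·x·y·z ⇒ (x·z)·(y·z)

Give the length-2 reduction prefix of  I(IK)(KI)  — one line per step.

Answer: after 2 steps: K(KI)

Reduction:
  start: I(IK)(KI)
  →1  IK(KI)
  →2  K(KI)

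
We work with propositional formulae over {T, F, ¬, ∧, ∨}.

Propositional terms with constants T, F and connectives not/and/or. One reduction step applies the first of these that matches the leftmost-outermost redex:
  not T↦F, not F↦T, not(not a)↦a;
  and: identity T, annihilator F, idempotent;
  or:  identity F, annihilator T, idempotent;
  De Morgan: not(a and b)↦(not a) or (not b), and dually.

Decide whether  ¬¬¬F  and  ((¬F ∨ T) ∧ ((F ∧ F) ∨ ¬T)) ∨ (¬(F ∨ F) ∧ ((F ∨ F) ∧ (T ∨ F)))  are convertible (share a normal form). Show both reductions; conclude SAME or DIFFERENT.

Answer: DIFFERENT — A ⇓ T, B ⇓ F

Derivation:
Term A:
  start: ¬¬¬F
  →1  ¬F
  →2  T

Term B:
  start: ((¬F ∨ T) ∧ ((F ∧ F) ∨ ¬T)) ∨ (¬(F ∨ F) ∧ ((F ∨ F) ∧ (T ∨ F)))
  →1  (T ∧ ((F ∧ F) ∨ ¬T)) ∨ (¬(F ∨ F) ∧ ((F ∨ F) ∧ (T ∨ F)))
  →2  ((F ∧ F) ∨ ¬T) ∨ (¬(F ∨ F) ∧ ((F ∨ F) ∧ (T ∨ F)))
  →3  (F ∨ ¬T) ∨ (¬(F ∨ F) ∧ ((F ∨ F) ∧ (T ∨ F)))
  →4  ¬T ∨ (¬(F ∨ F) ∧ ((F ∨ F) ∧ (T ∨ F)))
  →5  F ∨ (¬(F ∨ F) ∧ ((F ∨ F) ∧ (T ∨ F)))
  →6  ¬(F ∨ F) ∧ ((F ∨ F) ∧ (T ∨ F))
  →7  (¬F ∧ ¬F) ∧ ((F ∨ F) ∧ (T ∨ F))
  →8  ¬F ∧ ((F ∨ F) ∧ (T ∨ F))
  →9  T ∧ ((F ∨ F) ∧ (T ∨ F))
  →10  (F ∨ F) ∧ (T ∨ F)
  →11  F ∧ (T ∨ F)
  →12  F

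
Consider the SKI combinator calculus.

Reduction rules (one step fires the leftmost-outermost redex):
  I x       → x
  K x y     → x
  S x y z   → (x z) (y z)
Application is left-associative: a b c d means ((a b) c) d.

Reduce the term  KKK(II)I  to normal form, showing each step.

  start: KKK(II)I
  [1] K(II)I
  [2] II
  [3] I

Answer: normal form = I  (in 3 steps)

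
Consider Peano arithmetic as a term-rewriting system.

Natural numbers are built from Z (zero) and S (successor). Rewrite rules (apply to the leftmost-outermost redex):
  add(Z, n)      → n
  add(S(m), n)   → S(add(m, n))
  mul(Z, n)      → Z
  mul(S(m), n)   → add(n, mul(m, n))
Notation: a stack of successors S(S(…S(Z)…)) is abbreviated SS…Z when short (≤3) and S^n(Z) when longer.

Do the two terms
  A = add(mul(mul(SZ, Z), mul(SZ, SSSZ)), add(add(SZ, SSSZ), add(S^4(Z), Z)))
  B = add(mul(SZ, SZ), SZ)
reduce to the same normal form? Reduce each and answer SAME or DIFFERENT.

Answer: DIFFERENT — A ⇓ S^8(Z), B ⇓ SSZ

Derivation:
Term A:
  start: add(mul(mul(SZ, Z), mul(SZ, SSSZ)), add(add(SZ, SSSZ), add(S^4(Z), Z)))
  →1  add(mul(add(Z, mul(Z, Z)), mul(SZ, SSSZ)), add(add(SZ, SSSZ), add(S^4(Z), Z)))
  →2  add(mul(mul(Z, Z), mul(SZ, SSSZ)), add(add(SZ, SSSZ), add(S^4(Z), Z)))
  →3  add(mul(Z, mul(SZ, SSSZ)), add(add(SZ, SSSZ), add(S^4(Z), Z)))
  →4  add(Z, add(add(SZ, SSSZ), add(S^4(Z), Z)))
  →5  add(add(SZ, SSSZ), add(S^4(Z), Z))
  →6  add(S(add(Z, SSSZ)), add(S^4(Z), Z))
  →7  S(add(add(Z, SSSZ), add(S^4(Z), Z)))
  →8  S(add(SSSZ, add(S^4(Z), Z)))
  →9  S(S(add(SSZ, add(S^4(Z), Z))))
  →10  S(S(S(add(SZ, add(S^4(Z), Z)))))
  →11  S(S(S(S(add(Z, add(S^4(Z), Z))))))
  →12  S(S(S(S(add(S^4(Z), Z)))))
  →13  S(S(S(S(S(add(SSSZ, Z))))))
  →14  S(S(S(S(S(S(add(SSZ, Z)))))))
  →15  S(S(S(S(S(S(S(add(SZ, Z))))))))
  →16  S(S(S(S(S(S(S(S(add(Z, Z)))))))))
  →17  S^8(Z)

Term B:
  start: add(mul(SZ, SZ), SZ)
  →1  add(add(SZ, mul(Z, SZ)), SZ)
  →2  add(S(add(Z, mul(Z, SZ))), SZ)
  →3  S(add(add(Z, mul(Z, SZ)), SZ))
  →4  S(add(mul(Z, SZ), SZ))
  →5  S(add(Z, SZ))
  →6  SSZ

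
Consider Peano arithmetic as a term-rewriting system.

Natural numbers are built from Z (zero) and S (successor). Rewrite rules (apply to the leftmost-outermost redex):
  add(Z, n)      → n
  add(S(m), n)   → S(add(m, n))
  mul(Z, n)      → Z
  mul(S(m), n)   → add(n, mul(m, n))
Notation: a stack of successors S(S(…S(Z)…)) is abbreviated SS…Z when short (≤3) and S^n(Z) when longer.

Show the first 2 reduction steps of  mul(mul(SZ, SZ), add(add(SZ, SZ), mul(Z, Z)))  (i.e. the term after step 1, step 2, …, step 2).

  start: mul(mul(SZ, SZ), add(add(SZ, SZ), mul(Z, Z)))
  →1  mul(add(SZ, mul(Z, SZ)), add(add(SZ, SZ), mul(Z, Z)))
  →2  mul(S(add(Z, mul(Z, SZ))), add(add(SZ, SZ), mul(Z, Z)))

Answer: after 2 steps: mul(S(add(Z, mul(Z, SZ))), add(add(SZ, SZ), mul(Z, Z)))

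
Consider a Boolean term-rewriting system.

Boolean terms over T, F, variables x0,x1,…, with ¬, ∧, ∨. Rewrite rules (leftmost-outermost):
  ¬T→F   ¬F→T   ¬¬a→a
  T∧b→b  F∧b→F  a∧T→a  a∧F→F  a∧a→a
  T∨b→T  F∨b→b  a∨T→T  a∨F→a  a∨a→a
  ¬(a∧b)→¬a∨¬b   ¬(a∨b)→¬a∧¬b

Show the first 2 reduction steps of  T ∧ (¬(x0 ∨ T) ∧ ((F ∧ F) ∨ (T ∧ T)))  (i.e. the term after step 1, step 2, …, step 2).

Answer: after 2 steps: (¬x0 ∧ ¬T) ∧ ((F ∧ F) ∨ (T ∧ T))

Reduction:
  start: T ∧ (¬(x0 ∨ T) ∧ ((F ∧ F) ∨ (T ∧ T)))
  [1] ¬(x0 ∨ T) ∧ ((F ∧ F) ∨ (T ∧ T))
  [2] (¬x0 ∧ ¬T) ∧ ((F ∧ F) ∨ (T ∧ T))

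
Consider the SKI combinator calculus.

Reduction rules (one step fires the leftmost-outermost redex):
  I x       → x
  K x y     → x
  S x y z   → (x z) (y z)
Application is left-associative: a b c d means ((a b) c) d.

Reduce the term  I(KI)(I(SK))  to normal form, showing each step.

Answer: normal form = I  (in 2 steps)

Derivation:
  start: I(KI)(I(SK))
  step 1: KI(I(SK))
  step 2: I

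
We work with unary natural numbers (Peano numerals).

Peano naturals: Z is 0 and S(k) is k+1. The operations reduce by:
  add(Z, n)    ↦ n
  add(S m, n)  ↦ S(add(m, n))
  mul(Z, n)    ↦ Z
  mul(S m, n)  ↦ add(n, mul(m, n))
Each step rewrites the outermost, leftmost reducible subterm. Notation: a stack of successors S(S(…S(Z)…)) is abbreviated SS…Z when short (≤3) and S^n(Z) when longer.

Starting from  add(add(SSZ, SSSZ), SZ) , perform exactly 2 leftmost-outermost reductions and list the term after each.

Answer: after 2 steps: S(add(add(SZ, SSSZ), SZ))

Derivation:
  start: add(add(SSZ, SSSZ), SZ)
  step 1: add(S(add(SZ, SSSZ)), SZ)
  step 2: S(add(add(SZ, SSSZ), SZ))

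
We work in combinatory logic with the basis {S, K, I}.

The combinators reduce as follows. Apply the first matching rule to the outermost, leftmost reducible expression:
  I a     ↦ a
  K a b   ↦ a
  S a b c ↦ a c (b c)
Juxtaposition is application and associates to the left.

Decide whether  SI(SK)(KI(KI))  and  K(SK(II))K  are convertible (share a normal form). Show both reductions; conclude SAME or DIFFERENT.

Term A:
  start: SI(SK)(KI(KI))
  →1  I(KI(KI))(SK(KI(KI)))
  →2  KI(KI)(SK(KI(KI)))
  →3  I(SK(KI(KI)))
  →4  SK(KI(KI))
  →5  SKI

Term B:
  start: K(SK(II))K
  →1  SK(II)
  →2  SKI

Answer: SAME — A ⇓ SKI, B ⇓ SKI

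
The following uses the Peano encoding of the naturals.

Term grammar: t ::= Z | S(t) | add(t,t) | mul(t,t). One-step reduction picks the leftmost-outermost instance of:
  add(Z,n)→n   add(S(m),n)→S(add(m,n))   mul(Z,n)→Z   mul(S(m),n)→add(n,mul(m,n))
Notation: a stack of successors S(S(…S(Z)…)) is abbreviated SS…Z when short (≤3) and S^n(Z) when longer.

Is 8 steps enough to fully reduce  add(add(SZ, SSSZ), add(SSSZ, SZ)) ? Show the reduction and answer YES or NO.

  start: add(add(SZ, SSSZ), add(SSSZ, SZ))
  step 1: add(S(add(Z, SSSZ)), add(SSSZ, SZ))
  step 2: S(add(add(Z, SSSZ), add(SSSZ, SZ)))
  step 3: S(add(SSSZ, add(SSSZ, SZ)))
  step 4: S(S(add(SSZ, add(SSSZ, SZ))))
  step 5: S(S(S(add(SZ, add(SSSZ, SZ)))))
  step 6: S(S(S(S(add(Z, add(SSSZ, SZ))))))
  step 7: S(S(S(S(add(SSSZ, SZ)))))
  step 8: S(S(S(S(S(add(SSZ, SZ))))))

Answer: NO — after 8 steps the term is S(S(S(S(S(add(SSZ, SZ)))))), not yet normal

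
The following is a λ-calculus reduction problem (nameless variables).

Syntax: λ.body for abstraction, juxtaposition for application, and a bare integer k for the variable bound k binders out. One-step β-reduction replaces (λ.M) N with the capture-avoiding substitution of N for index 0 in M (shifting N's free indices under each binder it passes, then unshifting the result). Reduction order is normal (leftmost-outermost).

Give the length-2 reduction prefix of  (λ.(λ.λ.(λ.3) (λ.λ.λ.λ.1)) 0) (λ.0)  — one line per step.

Answer: after 2 steps: λ.(λ.λ.0) (λ.λ.λ.λ.1)

Working:
  start: (λ.(λ.λ.(λ.3) (λ.λ.λ.λ.1)) 0) (λ.0)
  step 1: (λ.λ.(λ.λ.0) (λ.λ.λ.λ.1)) (λ.0)
  step 2: λ.(λ.λ.0) (λ.λ.λ.λ.1)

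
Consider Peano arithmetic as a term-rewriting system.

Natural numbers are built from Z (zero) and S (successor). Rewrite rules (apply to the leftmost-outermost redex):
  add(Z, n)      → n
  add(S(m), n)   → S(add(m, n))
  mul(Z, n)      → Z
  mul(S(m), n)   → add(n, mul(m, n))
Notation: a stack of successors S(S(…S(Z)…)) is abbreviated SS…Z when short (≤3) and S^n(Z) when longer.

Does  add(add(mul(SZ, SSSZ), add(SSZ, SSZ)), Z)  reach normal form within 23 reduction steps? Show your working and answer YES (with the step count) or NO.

Answer: YES — reaches normal form S^7(Z) in 21 ≤ 23 steps

Derivation:
  start: add(add(mul(SZ, SSSZ), add(SSZ, SSZ)), Z)
  [1] add(add(add(SSSZ, mul(Z, SSSZ)), add(SSZ, SSZ)), Z)
  [2] add(add(S(add(SSZ, mul(Z, SSSZ))), add(SSZ, SSZ)), Z)
  [3] add(S(add(add(SSZ, mul(Z, SSSZ)), add(SSZ, SSZ))), Z)
  [4] S(add(add(add(SSZ, mul(Z, SSSZ)), add(SSZ, SSZ)), Z))
  [5] S(add(add(S(add(SZ, mul(Z, SSSZ))), add(SSZ, SSZ)), Z))
  [6] S(add(S(add(add(SZ, mul(Z, SSSZ)), add(SSZ, SSZ))), Z))
  [7] S(S(add(add(add(SZ, mul(Z, SSSZ)), add(SSZ, SSZ)), Z)))
  [8] S(S(add(add(S(add(Z, mul(Z, SSSZ))), add(SSZ, SSZ)), Z)))
  [9] S(S(add(S(add(add(Z, mul(Z, SSSZ)), add(SSZ, SSZ))), Z)))
  [10] S(S(S(add(add(add(Z, mul(Z, SSSZ)), add(SSZ, SSZ)), Z))))
  [11] S(S(S(add(add(mul(Z, SSSZ), add(SSZ, SSZ)), Z))))
  [12] S(S(S(add(add(Z, add(SSZ, SSZ)), Z))))
  [13] S(S(S(add(add(SSZ, SSZ), Z))))
  [14] S(S(S(add(S(add(SZ, SSZ)), Z))))
  [15] S(S(S(S(add(add(SZ, SSZ), Z)))))
  [16] S(S(S(S(add(S(add(Z, SSZ)), Z)))))
  [17] S(S(S(S(S(add(add(Z, SSZ), Z))))))
  [18] S(S(S(S(S(add(SSZ, Z))))))
  [19] S(S(S(S(S(S(add(SZ, Z)))))))
  [20] S(S(S(S(S(S(S(add(Z, Z))))))))
  [21] S^7(Z)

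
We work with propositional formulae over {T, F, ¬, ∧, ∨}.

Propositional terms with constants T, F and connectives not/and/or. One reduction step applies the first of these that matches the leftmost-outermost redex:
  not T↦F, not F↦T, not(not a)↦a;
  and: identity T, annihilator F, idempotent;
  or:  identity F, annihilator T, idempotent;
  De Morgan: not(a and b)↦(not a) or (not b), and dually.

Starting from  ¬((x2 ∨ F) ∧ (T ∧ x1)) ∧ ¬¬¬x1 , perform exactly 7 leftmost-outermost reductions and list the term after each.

Answer: after 7 steps: (¬x2 ∨ ¬x1) ∧ ¬¬¬x1

Reduction:
  start: ¬((x2 ∨ F) ∧ (T ∧ x1)) ∧ ¬¬¬x1
  →1  (¬(x2 ∨ F) ∨ ¬(T ∧ x1)) ∧ ¬¬¬x1
  →2  ((¬x2 ∧ ¬F) ∨ ¬(T ∧ x1)) ∧ ¬¬¬x1
  →3  ((¬x2 ∧ T) ∨ ¬(T ∧ x1)) ∧ ¬¬¬x1
  →4  (¬x2 ∨ ¬(T ∧ x1)) ∧ ¬¬¬x1
  →5  (¬x2 ∨ (¬T ∨ ¬x1)) ∧ ¬¬¬x1
  →6  (¬x2 ∨ (F ∨ ¬x1)) ∧ ¬¬¬x1
  →7  (¬x2 ∨ ¬x1) ∧ ¬¬¬x1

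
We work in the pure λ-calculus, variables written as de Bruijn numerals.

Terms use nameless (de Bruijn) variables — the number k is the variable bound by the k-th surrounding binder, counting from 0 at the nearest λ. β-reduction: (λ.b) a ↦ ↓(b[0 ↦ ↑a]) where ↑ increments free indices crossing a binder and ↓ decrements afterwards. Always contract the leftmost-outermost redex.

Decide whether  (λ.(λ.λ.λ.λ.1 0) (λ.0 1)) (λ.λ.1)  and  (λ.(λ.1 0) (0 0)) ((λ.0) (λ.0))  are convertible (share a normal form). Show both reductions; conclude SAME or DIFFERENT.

Term A:
  start: (λ.(λ.λ.λ.λ.1 0) (λ.0 1)) (λ.λ.1)
  →1  (λ.λ.λ.λ.1 0) (λ.0 (λ.λ.1))
  →2  λ.λ.λ.1 0

Term B:
  start: (λ.(λ.1 0) (0 0)) ((λ.0) (λ.0))
  →1  (λ.(λ.0) (λ.0) 0) ((λ.0) (λ.0) ((λ.0) (λ.0)))
  →2  (λ.0) (λ.0) ((λ.0) (λ.0) ((λ.0) (λ.0)))
  →3  (λ.0) ((λ.0) (λ.0) ((λ.0) (λ.0)))
  →4  (λ.0) (λ.0) ((λ.0) (λ.0))
  →5  (λ.0) ((λ.0) (λ.0))
  →6  (λ.0) (λ.0)
  →7  λ.0

Answer: DIFFERENT — A ⇓ λ.λ.λ.1 0, B ⇓ λ.0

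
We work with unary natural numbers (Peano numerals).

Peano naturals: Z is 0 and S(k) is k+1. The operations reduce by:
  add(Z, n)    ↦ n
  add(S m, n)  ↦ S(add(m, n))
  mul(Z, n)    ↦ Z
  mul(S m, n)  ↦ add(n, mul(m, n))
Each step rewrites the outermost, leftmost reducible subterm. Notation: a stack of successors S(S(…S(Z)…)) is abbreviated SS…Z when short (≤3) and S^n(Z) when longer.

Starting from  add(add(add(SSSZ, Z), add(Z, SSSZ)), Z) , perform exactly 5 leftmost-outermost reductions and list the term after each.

  start: add(add(add(SSSZ, Z), add(Z, SSSZ)), Z)
  [1] add(add(S(add(SSZ, Z)), add(Z, SSSZ)), Z)
  [2] add(S(add(add(SSZ, Z), add(Z, SSSZ))), Z)
  [3] S(add(add(add(SSZ, Z), add(Z, SSSZ)), Z))
  [4] S(add(add(S(add(SZ, Z)), add(Z, SSSZ)), Z))
  [5] S(add(S(add(add(SZ, Z), add(Z, SSSZ))), Z))

Answer: after 5 steps: S(add(S(add(add(SZ, Z), add(Z, SSSZ))), Z))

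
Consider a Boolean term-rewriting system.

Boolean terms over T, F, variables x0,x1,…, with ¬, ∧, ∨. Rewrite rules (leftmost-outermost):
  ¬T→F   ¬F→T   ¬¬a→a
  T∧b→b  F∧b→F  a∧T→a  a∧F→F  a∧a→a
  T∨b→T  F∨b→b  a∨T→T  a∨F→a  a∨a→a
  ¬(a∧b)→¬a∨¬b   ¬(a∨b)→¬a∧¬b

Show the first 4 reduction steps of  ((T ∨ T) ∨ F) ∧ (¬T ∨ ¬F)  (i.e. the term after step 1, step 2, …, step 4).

  start: ((T ∨ T) ∨ F) ∧ (¬T ∨ ¬F)
  →1  (T ∨ T) ∧ (¬T ∨ ¬F)
  →2  T ∧ (¬T ∨ ¬F)
  →3  ¬T ∨ ¬F
  →4  F ∨ ¬F

Answer: after 4 steps: F ∨ ¬F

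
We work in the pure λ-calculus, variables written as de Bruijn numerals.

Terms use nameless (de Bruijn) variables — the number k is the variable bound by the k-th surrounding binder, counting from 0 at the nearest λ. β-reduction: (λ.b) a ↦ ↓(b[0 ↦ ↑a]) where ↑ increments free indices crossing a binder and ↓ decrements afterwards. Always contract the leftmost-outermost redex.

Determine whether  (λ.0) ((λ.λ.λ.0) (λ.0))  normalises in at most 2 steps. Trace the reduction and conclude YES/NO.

  start: (λ.0) ((λ.λ.λ.0) (λ.0))
  →1  (λ.λ.λ.0) (λ.0)
  →2  λ.λ.0

Answer: YES — reaches normal form λ.λ.0 in 2 ≤ 2 steps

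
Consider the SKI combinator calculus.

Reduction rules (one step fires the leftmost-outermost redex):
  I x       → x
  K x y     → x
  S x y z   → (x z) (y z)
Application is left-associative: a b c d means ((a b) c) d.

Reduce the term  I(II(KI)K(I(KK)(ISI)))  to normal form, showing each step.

  start: I(II(KI)K(I(KK)(ISI)))
  [1] II(KI)K(I(KK)(ISI))
  [2] I(KI)K(I(KK)(ISI))
  [3] KIK(I(KK)(ISI))
  [4] I(I(KK)(ISI))
  [5] I(KK)(ISI)
  [6] KK(ISI)
  [7] K

Answer: normal form = K  (in 7 steps)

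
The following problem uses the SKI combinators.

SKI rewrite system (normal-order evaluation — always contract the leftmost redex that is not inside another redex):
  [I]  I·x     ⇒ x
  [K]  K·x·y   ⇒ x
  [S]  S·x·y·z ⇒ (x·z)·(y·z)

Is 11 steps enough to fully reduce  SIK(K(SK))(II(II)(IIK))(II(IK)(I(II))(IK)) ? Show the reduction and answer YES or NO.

  start: SIK(K(SK))(II(II)(IIK))(II(IK)(I(II))(IK))
  [1] I(K(SK))(K(K(SK)))(II(II)(IIK))(II(IK)(I(II))(IK))
  [2] K(SK)(K(K(SK)))(II(II)(IIK))(II(IK)(I(II))(IK))
  [3] SK(II(II)(IIK))(II(IK)(I(II))(IK))
  [4] K(II(IK)(I(II))(IK))(II(II)(IIK)(II(IK)(I(II))(IK)))
  [5] II(IK)(I(II))(IK)
  [6] I(IK)(I(II))(IK)
  [7] IK(I(II))(IK)
  [8] K(I(II))(IK)
  [9] I(II)
  [10] II
  [11] I

Answer: YES — reaches normal form I in 11 ≤ 11 steps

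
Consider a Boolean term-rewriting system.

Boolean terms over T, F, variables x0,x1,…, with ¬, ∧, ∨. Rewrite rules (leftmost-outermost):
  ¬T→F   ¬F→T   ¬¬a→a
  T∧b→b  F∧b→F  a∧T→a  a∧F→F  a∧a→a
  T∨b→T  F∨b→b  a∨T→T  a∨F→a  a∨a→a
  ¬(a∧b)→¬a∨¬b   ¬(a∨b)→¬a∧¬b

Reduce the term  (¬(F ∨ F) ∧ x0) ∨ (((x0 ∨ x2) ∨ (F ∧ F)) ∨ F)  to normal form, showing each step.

  start: (¬(F ∨ F) ∧ x0) ∨ (((x0 ∨ x2) ∨ (F ∧ F)) ∨ F)
  [1] ((¬F ∧ ¬F) ∧ x0) ∨ (((x0 ∨ x2) ∨ (F ∧ F)) ∨ F)
  [2] (¬F ∧ x0) ∨ (((x0 ∨ x2) ∨ (F ∧ F)) ∨ F)
  [3] (T ∧ x0) ∨ (((x0 ∨ x2) ∨ (F ∧ F)) ∨ F)
  [4] x0 ∨ (((x0 ∨ x2) ∨ (F ∧ F)) ∨ F)
  [5] x0 ∨ ((x0 ∨ x2) ∨ (F ∧ F))
  [6] x0 ∨ ((x0 ∨ x2) ∨ F)
  [7] x0 ∨ (x0 ∨ x2)

Answer: normal form = x0 ∨ (x0 ∨ x2)  (in 7 steps)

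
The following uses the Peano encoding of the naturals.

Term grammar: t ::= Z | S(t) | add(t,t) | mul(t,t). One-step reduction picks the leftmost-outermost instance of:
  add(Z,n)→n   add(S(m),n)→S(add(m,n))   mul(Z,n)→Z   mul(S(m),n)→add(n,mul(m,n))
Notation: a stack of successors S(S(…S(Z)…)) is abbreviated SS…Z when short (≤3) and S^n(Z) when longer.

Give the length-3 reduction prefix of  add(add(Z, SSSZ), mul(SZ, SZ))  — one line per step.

Answer: after 3 steps: S(S(add(SZ, mul(SZ, SZ))))

Reduction:
  start: add(add(Z, SSSZ), mul(SZ, SZ))
  →1  add(SSSZ, mul(SZ, SZ))
  →2  S(add(SSZ, mul(SZ, SZ)))
  →3  S(S(add(SZ, mul(SZ, SZ))))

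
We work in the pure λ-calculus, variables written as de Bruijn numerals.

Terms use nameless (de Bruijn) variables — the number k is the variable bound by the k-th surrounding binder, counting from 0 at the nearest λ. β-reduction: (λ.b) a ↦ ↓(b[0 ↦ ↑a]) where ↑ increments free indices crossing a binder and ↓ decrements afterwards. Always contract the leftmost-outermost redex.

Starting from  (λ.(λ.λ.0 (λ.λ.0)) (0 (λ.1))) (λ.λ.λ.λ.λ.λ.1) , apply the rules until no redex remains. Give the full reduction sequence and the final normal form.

Answer: normal form = λ.0 (λ.λ.0)  (in 2 steps)

Reduction:
  start: (λ.(λ.λ.0 (λ.λ.0)) (0 (λ.1))) (λ.λ.λ.λ.λ.λ.1)
  →1  (λ.λ.0 (λ.λ.0)) ((λ.λ.λ.λ.λ.λ.1) (λ.λ.λ.λ.λ.λ.λ.1))
  →2  λ.0 (λ.λ.0)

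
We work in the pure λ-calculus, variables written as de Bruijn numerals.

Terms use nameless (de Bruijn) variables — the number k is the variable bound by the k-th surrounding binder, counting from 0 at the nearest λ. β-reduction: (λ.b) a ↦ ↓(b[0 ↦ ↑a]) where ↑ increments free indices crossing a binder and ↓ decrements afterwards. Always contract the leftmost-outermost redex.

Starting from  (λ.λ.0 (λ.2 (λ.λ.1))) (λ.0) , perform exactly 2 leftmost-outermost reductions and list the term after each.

  start: (λ.λ.0 (λ.2 (λ.λ.1))) (λ.0)
  →1  λ.0 (λ.(λ.0) (λ.λ.1))
  →2  λ.0 (λ.λ.λ.1)

Answer: after 2 steps: λ.0 (λ.λ.λ.1)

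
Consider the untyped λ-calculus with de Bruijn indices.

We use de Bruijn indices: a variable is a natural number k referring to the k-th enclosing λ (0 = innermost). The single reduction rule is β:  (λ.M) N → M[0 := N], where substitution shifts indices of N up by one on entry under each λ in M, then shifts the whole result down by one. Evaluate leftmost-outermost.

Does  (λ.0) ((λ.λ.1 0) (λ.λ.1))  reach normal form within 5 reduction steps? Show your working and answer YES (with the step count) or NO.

  start: (λ.0) ((λ.λ.1 0) (λ.λ.1))
  [1] (λ.λ.1 0) (λ.λ.1)
  [2] λ.(λ.λ.1) 0
  [3] λ.λ.1

Answer: YES — reaches normal form λ.λ.1 in 3 ≤ 5 steps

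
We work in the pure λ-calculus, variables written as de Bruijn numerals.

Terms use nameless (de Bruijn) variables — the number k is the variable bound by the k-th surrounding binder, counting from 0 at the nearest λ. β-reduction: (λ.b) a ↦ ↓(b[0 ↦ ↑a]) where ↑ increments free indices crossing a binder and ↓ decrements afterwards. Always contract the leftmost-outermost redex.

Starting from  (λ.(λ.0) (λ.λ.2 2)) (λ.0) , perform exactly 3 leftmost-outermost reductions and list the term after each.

  start: (λ.(λ.0) (λ.λ.2 2)) (λ.0)
  [1] (λ.0) (λ.λ.(λ.0) (λ.0))
  [2] λ.λ.(λ.0) (λ.0)
  [3] λ.λ.λ.0

Answer: after 3 steps: λ.λ.λ.0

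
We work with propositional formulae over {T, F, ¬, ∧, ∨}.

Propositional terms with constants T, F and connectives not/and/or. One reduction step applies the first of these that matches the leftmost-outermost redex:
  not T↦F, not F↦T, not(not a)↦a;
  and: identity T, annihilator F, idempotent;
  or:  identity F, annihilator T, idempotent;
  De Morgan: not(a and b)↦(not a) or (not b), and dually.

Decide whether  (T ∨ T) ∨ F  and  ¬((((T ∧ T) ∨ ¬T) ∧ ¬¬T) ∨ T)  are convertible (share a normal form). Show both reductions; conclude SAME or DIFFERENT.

Term A:
  start: (T ∨ T) ∨ F
  step 1: T ∨ T
  step 2: T

Term B:
  start: ¬((((T ∧ T) ∨ ¬T) ∧ ¬¬T) ∨ T)
  step 1: ¬(((T ∧ T) ∨ ¬T) ∧ ¬¬T) ∧ ¬T
  step 2: (¬((T ∧ T) ∨ ¬T) ∨ ¬¬¬T) ∧ ¬T
  step 3: ((¬(T ∧ T) ∧ ¬¬T) ∨ ¬¬¬T) ∧ ¬T
  step 4: (((¬T ∨ ¬T) ∧ ¬¬T) ∨ ¬¬¬T) ∧ ¬T
  step 5: ((¬T ∧ ¬¬T) ∨ ¬¬¬T) ∧ ¬T
  step 6: ((F ∧ ¬¬T) ∨ ¬¬¬T) ∧ ¬T
  step 7: (F ∨ ¬¬¬T) ∧ ¬T
  step 8: ¬¬¬T ∧ ¬T
  step 9: ¬T ∧ ¬T
  step 10: ¬T
  step 11: F

Answer: DIFFERENT — A ⇓ T, B ⇓ F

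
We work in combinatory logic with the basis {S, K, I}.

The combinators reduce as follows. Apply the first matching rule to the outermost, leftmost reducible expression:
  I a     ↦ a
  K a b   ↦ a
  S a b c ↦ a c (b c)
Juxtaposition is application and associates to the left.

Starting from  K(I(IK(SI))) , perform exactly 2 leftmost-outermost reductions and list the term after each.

  start: K(I(IK(SI)))
  →1  K(IK(SI))
  →2  K(K(SI))

Answer: after 2 steps: K(K(SI))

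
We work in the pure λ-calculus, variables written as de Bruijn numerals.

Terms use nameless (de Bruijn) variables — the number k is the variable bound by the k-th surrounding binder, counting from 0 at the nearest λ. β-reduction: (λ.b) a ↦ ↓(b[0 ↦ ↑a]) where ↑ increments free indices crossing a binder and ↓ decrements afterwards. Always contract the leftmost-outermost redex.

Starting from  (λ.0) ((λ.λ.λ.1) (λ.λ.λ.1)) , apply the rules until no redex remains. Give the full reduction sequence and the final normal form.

Answer: normal form = λ.λ.1  (in 2 steps)

Working:
  start: (λ.0) ((λ.λ.λ.1) (λ.λ.λ.1))
  step 1: (λ.λ.λ.1) (λ.λ.λ.1)
  step 2: λ.λ.1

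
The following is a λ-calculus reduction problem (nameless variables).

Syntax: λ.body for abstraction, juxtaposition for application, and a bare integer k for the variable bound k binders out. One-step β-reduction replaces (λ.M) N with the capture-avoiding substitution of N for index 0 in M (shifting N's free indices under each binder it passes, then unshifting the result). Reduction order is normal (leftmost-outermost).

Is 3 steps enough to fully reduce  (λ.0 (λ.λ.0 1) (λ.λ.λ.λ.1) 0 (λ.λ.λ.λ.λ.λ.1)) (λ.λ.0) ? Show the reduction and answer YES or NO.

  start: (λ.0 (λ.λ.0 1) (λ.λ.λ.λ.1) 0 (λ.λ.λ.λ.λ.λ.1)) (λ.λ.0)
  →1  (λ.λ.0) (λ.λ.0 1) (λ.λ.λ.λ.1) (λ.λ.0) (λ.λ.λ.λ.λ.λ.1)
  →2  (λ.0) (λ.λ.λ.λ.1) (λ.λ.0) (λ.λ.λ.λ.λ.λ.1)
  →3  (λ.λ.λ.λ.1) (λ.λ.0) (λ.λ.λ.λ.λ.λ.1)

Answer: NO — after 3 steps the term is (λ.λ.λ.λ.1) (λ.λ.0) (λ.λ.λ.λ.λ.λ.1), not yet normal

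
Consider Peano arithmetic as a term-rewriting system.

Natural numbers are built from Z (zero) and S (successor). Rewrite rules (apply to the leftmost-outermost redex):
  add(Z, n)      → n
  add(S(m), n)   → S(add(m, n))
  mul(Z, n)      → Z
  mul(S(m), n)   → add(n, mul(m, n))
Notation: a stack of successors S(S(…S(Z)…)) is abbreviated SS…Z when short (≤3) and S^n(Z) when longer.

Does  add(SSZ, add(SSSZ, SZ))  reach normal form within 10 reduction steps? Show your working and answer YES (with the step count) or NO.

Answer: YES — reaches normal form S^6(Z) in 7 ≤ 10 steps

Derivation:
  start: add(SSZ, add(SSSZ, SZ))
  [1] S(add(SZ, add(SSSZ, SZ)))
  [2] S(S(add(Z, add(SSSZ, SZ))))
  [3] S(S(add(SSSZ, SZ)))
  [4] S(S(S(add(SSZ, SZ))))
  [5] S(S(S(S(add(SZ, SZ)))))
  [6] S(S(S(S(S(add(Z, SZ))))))
  [7] S^6(Z)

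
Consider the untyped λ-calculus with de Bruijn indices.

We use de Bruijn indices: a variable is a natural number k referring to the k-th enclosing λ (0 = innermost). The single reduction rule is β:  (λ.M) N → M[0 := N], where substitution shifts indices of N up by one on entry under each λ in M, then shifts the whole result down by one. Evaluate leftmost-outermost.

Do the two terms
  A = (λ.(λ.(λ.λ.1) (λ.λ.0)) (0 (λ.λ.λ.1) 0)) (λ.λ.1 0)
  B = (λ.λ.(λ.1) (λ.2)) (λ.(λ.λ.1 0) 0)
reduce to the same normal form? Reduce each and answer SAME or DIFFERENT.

Answer: DIFFERENT — A ⇓ λ.λ.λ.0, B ⇓ λ.0

Derivation:
Term A:
  start: (λ.(λ.(λ.λ.1) (λ.λ.0)) (0 (λ.λ.λ.1) 0)) (λ.λ.1 0)
  →1  (λ.(λ.λ.1) (λ.λ.0)) ((λ.λ.1 0) (λ.λ.λ.1) (λ.λ.1 0))
  →2  (λ.λ.1) (λ.λ.0)
  →3  λ.λ.λ.0

Term B:
  start: (λ.λ.(λ.1) (λ.2)) (λ.(λ.λ.1 0) 0)
  →1  λ.(λ.1) (λ.λ.(λ.λ.1 0) 0)
  →2  λ.0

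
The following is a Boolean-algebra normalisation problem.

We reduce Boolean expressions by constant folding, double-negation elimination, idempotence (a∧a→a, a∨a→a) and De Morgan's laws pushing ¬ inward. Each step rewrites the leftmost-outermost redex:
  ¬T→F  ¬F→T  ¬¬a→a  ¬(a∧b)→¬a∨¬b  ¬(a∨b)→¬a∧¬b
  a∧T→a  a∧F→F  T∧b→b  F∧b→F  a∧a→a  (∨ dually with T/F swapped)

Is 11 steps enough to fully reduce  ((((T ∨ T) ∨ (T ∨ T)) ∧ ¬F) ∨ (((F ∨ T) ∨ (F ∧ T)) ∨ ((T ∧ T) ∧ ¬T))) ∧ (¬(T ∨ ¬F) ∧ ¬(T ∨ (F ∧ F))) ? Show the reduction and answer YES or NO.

Answer: YES — reaches normal form F in 10 ≤ 11 steps

Working:
  start: ((((T ∨ T) ∨ (T ∨ T)) ∧ ¬F) ∨ (((F ∨ T) ∨ (F ∧ T)) ∨ ((T ∧ T) ∧ ¬T))) ∧ (¬(T ∨ ¬F) ∧ ¬(T ∨ (F ∧ F)))
  step 1: (((T ∨ T) ∧ ¬F) ∨ (((F ∨ T) ∨ (F ∧ T)) ∨ ((T ∧ T) ∧ ¬T))) ∧ (¬(T ∨ ¬F) ∧ ¬(T ∨ (F ∧ F)))
  step 2: ((T ∧ ¬F) ∨ (((F ∨ T) ∨ (F ∧ T)) ∨ ((T ∧ T) ∧ ¬T))) ∧ (¬(T ∨ ¬F) ∧ ¬(T ∨ (F ∧ F)))
  step 3: (¬F ∨ (((F ∨ T) ∨ (F ∧ T)) ∨ ((T ∧ T) ∧ ¬T))) ∧ (¬(T ∨ ¬F) ∧ ¬(T ∨ (F ∧ F)))
  step 4: (T ∨ (((F ∨ T) ∨ (F ∧ T)) ∨ ((T ∧ T) ∧ ¬T))) ∧ (¬(T ∨ ¬F) ∧ ¬(T ∨ (F ∧ F)))
  step 5: T ∧ (¬(T ∨ ¬F) ∧ ¬(T ∨ (F ∧ F)))
  step 6: ¬(T ∨ ¬F) ∧ ¬(T ∨ (F ∧ F))
  step 7: (¬T ∧ ¬¬F) ∧ ¬(T ∨ (F ∧ F))
  step 8: (F ∧ ¬¬F) ∧ ¬(T ∨ (F ∧ F))
  step 9: F ∧ ¬(T ∨ (F ∧ F))
  step 10: F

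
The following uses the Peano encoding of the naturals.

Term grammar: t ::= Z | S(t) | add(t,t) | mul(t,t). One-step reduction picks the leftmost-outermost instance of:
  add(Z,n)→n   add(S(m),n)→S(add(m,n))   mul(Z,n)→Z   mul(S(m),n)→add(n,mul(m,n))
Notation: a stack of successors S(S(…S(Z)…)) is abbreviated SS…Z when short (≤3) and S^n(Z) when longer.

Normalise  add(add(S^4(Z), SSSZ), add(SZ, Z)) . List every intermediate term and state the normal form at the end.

  start: add(add(S^4(Z), SSSZ), add(SZ, Z))
  step 1: add(S(add(SSSZ, SSSZ)), add(SZ, Z))
  step 2: S(add(add(SSSZ, SSSZ), add(SZ, Z)))
  step 3: S(add(S(add(SSZ, SSSZ)), add(SZ, Z)))
  step 4: S(S(add(add(SSZ, SSSZ), add(SZ, Z))))
  step 5: S(S(add(S(add(SZ, SSSZ)), add(SZ, Z))))
  step 6: S(S(S(add(add(SZ, SSSZ), add(SZ, Z)))))
  step 7: S(S(S(add(S(add(Z, SSSZ)), add(SZ, Z)))))
  step 8: S(S(S(S(add(add(Z, SSSZ), add(SZ, Z))))))
  step 9: S(S(S(S(add(SSSZ, add(SZ, Z))))))
  step 10: S(S(S(S(S(add(SSZ, add(SZ, Z)))))))
  step 11: S(S(S(S(S(S(add(SZ, add(SZ, Z))))))))
  step 12: S(S(S(S(S(S(S(add(Z, add(SZ, Z)))))))))
  step 13: S(S(S(S(S(S(S(add(SZ, Z))))))))
  step 14: S(S(S(S(S(S(S(S(add(Z, Z)))))))))
  step 15: S^8(Z)

Answer: normal form = S^8(Z)  (in 15 steps)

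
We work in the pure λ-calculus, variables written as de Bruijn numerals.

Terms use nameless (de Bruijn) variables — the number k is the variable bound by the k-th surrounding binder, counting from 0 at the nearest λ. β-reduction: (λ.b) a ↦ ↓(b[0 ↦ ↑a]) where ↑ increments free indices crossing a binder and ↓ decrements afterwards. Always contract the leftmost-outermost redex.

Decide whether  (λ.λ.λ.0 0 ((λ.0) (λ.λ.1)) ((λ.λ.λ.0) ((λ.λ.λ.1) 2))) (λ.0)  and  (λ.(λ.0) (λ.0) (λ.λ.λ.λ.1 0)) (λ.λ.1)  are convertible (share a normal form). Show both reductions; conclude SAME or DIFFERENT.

Term A:
  start: (λ.λ.λ.0 0 ((λ.0) (λ.λ.1)) ((λ.λ.λ.0) ((λ.λ.λ.1) 2))) (λ.0)
  →1  λ.λ.0 0 ((λ.0) (λ.λ.1)) ((λ.λ.λ.0) ((λ.λ.λ.1) (λ.0)))
  →2  λ.λ.0 0 (λ.λ.1) ((λ.λ.λ.0) ((λ.λ.λ.1) (λ.0)))
  →3  λ.λ.0 0 (λ.λ.1) (λ.λ.0)

Term B:
  start: (λ.(λ.0) (λ.0) (λ.λ.λ.λ.1 0)) (λ.λ.1)
  →1  (λ.0) (λ.0) (λ.λ.λ.λ.1 0)
  →2  (λ.0) (λ.λ.λ.λ.1 0)
  →3  λ.λ.λ.λ.1 0

Answer: DIFFERENT — A ⇓ λ.λ.0 0 (λ.λ.1) (λ.λ.0), B ⇓ λ.λ.λ.λ.1 0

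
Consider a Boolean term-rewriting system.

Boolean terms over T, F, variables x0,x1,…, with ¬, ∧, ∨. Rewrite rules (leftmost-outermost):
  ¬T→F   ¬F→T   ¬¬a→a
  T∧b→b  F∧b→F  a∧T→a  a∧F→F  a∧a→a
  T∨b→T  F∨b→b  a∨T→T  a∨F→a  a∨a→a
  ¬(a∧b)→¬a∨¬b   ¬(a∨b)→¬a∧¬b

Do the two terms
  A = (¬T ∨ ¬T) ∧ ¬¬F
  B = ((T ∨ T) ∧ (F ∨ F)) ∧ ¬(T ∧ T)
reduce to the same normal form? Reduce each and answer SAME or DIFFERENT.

Answer: SAME — A ⇓ F, B ⇓ F

Derivation:
Term A:
  start: (¬T ∨ ¬T) ∧ ¬¬F
  →1  ¬T ∧ ¬¬F
  →2  F ∧ ¬¬F
  →3  F

Term B:
  start: ((T ∨ T) ∧ (F ∨ F)) ∧ ¬(T ∧ T)
  →1  (T ∧ (F ∨ F)) ∧ ¬(T ∧ T)
  →2  (F ∨ F) ∧ ¬(T ∧ T)
  →3  F ∧ ¬(T ∧ T)
  →4  F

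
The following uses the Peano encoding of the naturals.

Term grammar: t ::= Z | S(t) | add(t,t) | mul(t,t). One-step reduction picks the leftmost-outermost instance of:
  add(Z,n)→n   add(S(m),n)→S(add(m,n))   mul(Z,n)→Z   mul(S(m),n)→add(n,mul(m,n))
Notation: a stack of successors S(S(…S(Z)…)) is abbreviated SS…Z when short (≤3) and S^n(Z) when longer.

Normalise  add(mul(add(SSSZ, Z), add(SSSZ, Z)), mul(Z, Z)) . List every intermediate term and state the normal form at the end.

  start: add(mul(add(SSSZ, Z), add(SSSZ, Z)), mul(Z, Z))
  →1  add(mul(S(add(SSZ, Z)), add(SSSZ, Z)), mul(Z, Z))
  →2  add(add(add(SSSZ, Z), mul(add(SSZ, Z), add(SSSZ, Z))), mul(Z, Z))
  →3  add(add(S(add(SSZ, Z)), mul(add(SSZ, Z), add(SSSZ, Z))), mul(Z, Z))
  →4  add(S(add(add(SSZ, Z), mul(add(SSZ, Z), add(SSSZ, Z)))), mul(Z, Z))
  →5  S(add(add(add(SSZ, Z), mul(add(SSZ, Z), add(SSSZ, Z))), mul(Z, Z)))
  →6  S(add(add(S(add(SZ, Z)), mul(add(SSZ, Z), add(SSSZ, Z))), mul(Z, Z)))
  →7  S(add(S(add(add(SZ, Z), mul(add(SSZ, Z), add(SSSZ, Z)))), mul(Z, Z)))
  →8  S(S(add(add(add(SZ, Z), mul(add(SSZ, Z), add(SSSZ, Z))), mul(Z, Z))))
  →9  S(S(add(add(S(add(Z, Z)), mul(add(SSZ, Z), add(SSSZ, Z))), mul(Z, Z))))
  →10  S(S(add(S(add(add(Z, Z), mul(add(SSZ, Z), add(SSSZ, Z)))), mul(Z, Z))))
  →11  S(S(S(add(add(add(Z, Z), mul(add(SSZ, Z), add(SSSZ, Z))), mul(Z, Z)))))
  →12  S(S(S(add(add(Z, mul(add(SSZ, Z), add(SSSZ, Z))), mul(Z, Z)))))
  →13  S(S(S(add(mul(add(SSZ, Z), add(SSSZ, Z)), mul(Z, Z)))))
  →14  S(S(S(add(mul(S(add(SZ, Z)), add(SSSZ, Z)), mul(Z, Z)))))
  →15  S(S(S(add(add(add(SSSZ, Z), mul(add(SZ, Z), add(SSSZ, Z))), mul(Z, Z)))))
  →16  S(S(S(add(add(S(add(SSZ, Z)), mul(add(SZ, Z), add(SSSZ, Z))), mul(Z, Z)))))
  →17  S(S(S(add(S(add(add(SSZ, Z), mul(add(SZ, Z), add(SSSZ, Z)))), mul(Z, Z)))))
  →18  S(S(S(S(add(add(add(SSZ, Z), mul(add(SZ, Z), add(SSSZ, Z))), mul(Z, Z))))))
  →19  S(S(S(S(add(add(S(add(SZ, Z)), mul(add(SZ, Z), add(SSSZ, Z))), mul(Z, Z))))))
  →20  S(S(S(S(add(S(add(add(SZ, Z), mul(add(SZ, Z), add(SSSZ, Z)))), mul(Z, Z))))))
  →21  S(S(S(S(S(add(add(add(SZ, Z), mul(add(SZ, Z), add(SSSZ, Z))), mul(Z, Z)))))))
  →22  S(S(S(S(S(add(add(S(add(Z, Z)), mul(add(SZ, Z), add(SSSZ, Z))), mul(Z, Z)))))))
  →23  S(S(S(S(S(add(S(add(add(Z, Z), mul(add(SZ, Z), add(SSSZ, Z)))), mul(Z, Z)))))))
  →24  S(S(S(S(S(S(add(add(add(Z, Z), mul(add(SZ, Z), add(SSSZ, Z))), mul(Z, Z))))))))
  →25  S(S(S(S(S(S(add(add(Z, mul(add(SZ, Z), add(SSSZ, Z))), mul(Z, Z))))))))
  →26  S(S(S(S(S(S(add(mul(add(SZ, Z), add(SSSZ, Z)), mul(Z, Z))))))))
  →27  S(S(S(S(S(S(add(mul(S(add(Z, Z)), add(SSSZ, Z)), mul(Z, Z))))))))
  →28  S(S(S(S(S(S(add(add(add(SSSZ, Z), mul(add(Z, Z), add(SSSZ, Z))), mul(Z, Z))))))))
  →29  S(S(S(S(S(S(add(add(S(add(SSZ, Z)), mul(add(Z, Z), add(SSSZ, Z))), mul(Z, Z))))))))
  →30  S(S(S(S(S(S(add(S(add(add(SSZ, Z), mul(add(Z, Z), add(SSSZ, Z)))), mul(Z, Z))))))))
  →31  S(S(S(S(S(S(S(add(add(add(SSZ, Z), mul(add(Z, Z), add(SSSZ, Z))), mul(Z, Z)))))))))
  →32  S(S(S(S(S(S(S(add(add(S(add(SZ, Z)), mul(add(Z, Z), add(SSSZ, Z))), mul(Z, Z)))))))))
  →33  S(S(S(S(S(S(S(add(S(add(add(SZ, Z), mul(add(Z, Z), add(SSSZ, Z)))), mul(Z, Z)))))))))
  →34  S(S(S(S(S(S(S(S(add(add(add(SZ, Z), mul(add(Z, Z), add(SSSZ, Z))), mul(Z, Z))))))))))
  →35  S(S(S(S(S(S(S(S(add(add(S(add(Z, Z)), mul(add(Z, Z), add(SSSZ, Z))), mul(Z, Z))))))))))
  →36  S(S(S(S(S(S(S(S(add(S(add(add(Z, Z), mul(add(Z, Z), add(SSSZ, Z)))), mul(Z, Z))))))))))
  →37  S(S(S(S(S(S(S(S(S(add(add(add(Z, Z), mul(add(Z, Z), add(SSSZ, Z))), mul(Z, Z)))))))))))
  →38  S(S(S(S(S(S(S(S(S(add(add(Z, mul(add(Z, Z), add(SSSZ, Z))), mul(Z, Z)))))))))))
  →39  S(S(S(S(S(S(S(S(S(add(mul(add(Z, Z), add(SSSZ, Z)), mul(Z, Z)))))))))))
  →40  S(S(S(S(S(S(S(S(S(add(mul(Z, add(SSSZ, Z)), mul(Z, Z)))))))))))
  →41  S(S(S(S(S(S(S(S(S(add(Z, mul(Z, Z)))))))))))
  →42  S(S(S(S(S(S(S(S(S(mul(Z, Z))))))))))
  →43  S^9(Z)

Answer: normal form = S^9(Z)  (in 43 steps)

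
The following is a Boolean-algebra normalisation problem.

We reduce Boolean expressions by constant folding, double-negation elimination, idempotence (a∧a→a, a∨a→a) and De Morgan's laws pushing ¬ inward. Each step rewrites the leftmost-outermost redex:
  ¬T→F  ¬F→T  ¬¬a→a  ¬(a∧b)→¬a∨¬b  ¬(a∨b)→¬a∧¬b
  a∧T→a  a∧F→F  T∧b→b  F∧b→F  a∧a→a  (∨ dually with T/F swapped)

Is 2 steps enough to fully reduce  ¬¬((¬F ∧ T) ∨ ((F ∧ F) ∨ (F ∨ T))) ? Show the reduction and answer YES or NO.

Answer: NO — after 2 steps the term is ¬F ∨ ((F ∧ F) ∨ (F ∨ T)), not yet normal

Reduction:
  start: ¬¬((¬F ∧ T) ∨ ((F ∧ F) ∨ (F ∨ T)))
  →1  (¬F ∧ T) ∨ ((F ∧ F) ∨ (F ∨ T))
  →2  ¬F ∨ ((F ∧ F) ∨ (F ∨ T))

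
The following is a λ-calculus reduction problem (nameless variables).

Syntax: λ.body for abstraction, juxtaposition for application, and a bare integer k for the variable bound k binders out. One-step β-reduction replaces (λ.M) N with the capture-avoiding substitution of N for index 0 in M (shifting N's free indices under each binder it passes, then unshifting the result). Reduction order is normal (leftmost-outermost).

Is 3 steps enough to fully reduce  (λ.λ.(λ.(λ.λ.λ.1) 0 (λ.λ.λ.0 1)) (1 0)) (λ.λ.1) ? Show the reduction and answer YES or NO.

Answer: NO — after 3 steps the term is λ.(λ.λ.1) (λ.λ.λ.0 1), not yet normal

Reduction:
  start: (λ.λ.(λ.(λ.λ.λ.1) 0 (λ.λ.λ.0 1)) (1 0)) (λ.λ.1)
  [1] λ.(λ.(λ.λ.λ.1) 0 (λ.λ.λ.0 1)) ((λ.λ.1) 0)
  [2] λ.(λ.λ.λ.1) ((λ.λ.1) 0) (λ.λ.λ.0 1)
  [3] λ.(λ.λ.1) (λ.λ.λ.0 1)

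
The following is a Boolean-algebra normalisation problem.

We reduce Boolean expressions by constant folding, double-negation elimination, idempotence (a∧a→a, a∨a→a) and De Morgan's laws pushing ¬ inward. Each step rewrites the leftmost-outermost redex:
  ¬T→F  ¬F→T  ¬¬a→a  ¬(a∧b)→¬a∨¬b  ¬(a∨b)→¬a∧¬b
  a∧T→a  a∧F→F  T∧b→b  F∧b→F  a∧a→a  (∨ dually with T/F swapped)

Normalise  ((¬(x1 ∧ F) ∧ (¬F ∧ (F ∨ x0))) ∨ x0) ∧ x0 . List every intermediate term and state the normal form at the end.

  start: ((¬(x1 ∧ F) ∧ (¬F ∧ (F ∨ x0))) ∨ x0) ∧ x0
  [1] (((¬x1 ∨ ¬F) ∧ (¬F ∧ (F ∨ x0))) ∨ x0) ∧ x0
  [2] (((¬x1 ∨ T) ∧ (¬F ∧ (F ∨ x0))) ∨ x0) ∧ x0
  [3] ((T ∧ (¬F ∧ (F ∨ x0))) ∨ x0) ∧ x0
  [4] ((¬F ∧ (F ∨ x0)) ∨ x0) ∧ x0
  [5] ((T ∧ (F ∨ x0)) ∨ x0) ∧ x0
  [6] ((F ∨ x0) ∨ x0) ∧ x0
  [7] (x0 ∨ x0) ∧ x0
  [8] x0 ∧ x0
  [9] x0

Answer: normal form = x0  (in 9 steps)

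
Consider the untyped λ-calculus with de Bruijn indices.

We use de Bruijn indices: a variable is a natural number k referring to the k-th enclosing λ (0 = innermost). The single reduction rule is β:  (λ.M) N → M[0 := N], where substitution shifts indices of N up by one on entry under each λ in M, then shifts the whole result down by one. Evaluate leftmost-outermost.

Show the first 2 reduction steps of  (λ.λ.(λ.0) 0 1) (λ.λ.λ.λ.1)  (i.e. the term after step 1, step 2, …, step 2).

Answer: after 2 steps: λ.0 (λ.λ.λ.λ.1)

Working:
  start: (λ.λ.(λ.0) 0 1) (λ.λ.λ.λ.1)
  →1  λ.(λ.0) 0 (λ.λ.λ.λ.1)
  →2  λ.0 (λ.λ.λ.λ.1)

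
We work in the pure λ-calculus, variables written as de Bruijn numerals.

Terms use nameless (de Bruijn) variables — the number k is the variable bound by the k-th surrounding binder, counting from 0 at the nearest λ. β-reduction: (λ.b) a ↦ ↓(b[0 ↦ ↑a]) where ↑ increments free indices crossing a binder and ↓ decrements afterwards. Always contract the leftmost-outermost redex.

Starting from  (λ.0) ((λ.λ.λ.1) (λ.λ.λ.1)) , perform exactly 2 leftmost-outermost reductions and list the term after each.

  start: (λ.0) ((λ.λ.λ.1) (λ.λ.λ.1))
  step 1: (λ.λ.λ.1) (λ.λ.λ.1)
  step 2: λ.λ.1

Answer: after 2 steps: λ.λ.1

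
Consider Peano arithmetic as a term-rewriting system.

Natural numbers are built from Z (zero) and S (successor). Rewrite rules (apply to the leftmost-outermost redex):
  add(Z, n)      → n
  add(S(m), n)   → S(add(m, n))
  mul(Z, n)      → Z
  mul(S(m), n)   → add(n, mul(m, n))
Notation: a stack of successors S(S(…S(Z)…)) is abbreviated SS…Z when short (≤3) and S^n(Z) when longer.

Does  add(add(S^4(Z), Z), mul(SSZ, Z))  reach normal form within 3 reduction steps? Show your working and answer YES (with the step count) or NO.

Answer: NO — after 3 steps the term is S(add(S(add(SSZ, Z)), mul(SSZ, Z))), not yet normal

Reduction:
  start: add(add(S^4(Z), Z), mul(SSZ, Z))
  step 1: add(S(add(SSSZ, Z)), mul(SSZ, Z))
  step 2: S(add(add(SSSZ, Z), mul(SSZ, Z)))
  step 3: S(add(S(add(SSZ, Z)), mul(SSZ, Z)))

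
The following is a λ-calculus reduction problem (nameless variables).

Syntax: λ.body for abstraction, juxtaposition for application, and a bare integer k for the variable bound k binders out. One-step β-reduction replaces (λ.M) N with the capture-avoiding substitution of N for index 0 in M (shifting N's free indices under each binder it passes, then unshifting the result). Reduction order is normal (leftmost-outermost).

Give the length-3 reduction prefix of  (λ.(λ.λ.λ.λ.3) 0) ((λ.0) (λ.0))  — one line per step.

  start: (λ.(λ.λ.λ.λ.3) 0) ((λ.0) (λ.0))
  [1] (λ.λ.λ.λ.3) ((λ.0) (λ.0))
  [2] λ.λ.λ.(λ.0) (λ.0)
  [3] λ.λ.λ.λ.0

Answer: after 3 steps: λ.λ.λ.λ.0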